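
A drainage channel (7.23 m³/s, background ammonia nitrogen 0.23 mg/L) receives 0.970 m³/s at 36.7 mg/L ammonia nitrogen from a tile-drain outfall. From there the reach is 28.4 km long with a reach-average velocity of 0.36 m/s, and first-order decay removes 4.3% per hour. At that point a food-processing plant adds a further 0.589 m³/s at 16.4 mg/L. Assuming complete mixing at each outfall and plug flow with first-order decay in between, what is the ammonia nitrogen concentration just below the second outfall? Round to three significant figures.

2.72 mg/L

Flow-weighted average: C = (7.230·0.2300 + 0.9700·36.70) / 8.200 = 37.26/8.200 = 4.544 mg/L; combined flow 8.200 m³/s.
Travel time t = 28.4·1000 / 0.36 = 78890 s = 21.91 h.
4.3%/h lost → k = −ln(1 − 0.043) = 0.04395 h⁻¹.
First-order decay: C = 4.544·exp(−k·t) = 4.544·0.3817 = 1.734 mg/L.
At the second outfall, C = (8.200·1.734 + 0.5890·16.40) / (8.200 + 0.5890) = 2.717 mg/L.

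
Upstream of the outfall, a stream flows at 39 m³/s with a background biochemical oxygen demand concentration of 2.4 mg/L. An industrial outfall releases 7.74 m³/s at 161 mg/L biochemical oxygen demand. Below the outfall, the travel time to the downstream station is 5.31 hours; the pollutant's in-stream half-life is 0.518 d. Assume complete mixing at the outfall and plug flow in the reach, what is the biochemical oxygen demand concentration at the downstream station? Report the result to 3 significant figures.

21.3 mg/L

Mass balance: C = (39.00·2.400 + 7.740·161.0) / 46.74 = 1340/46.74 = 28.66 mg/L.
Half-life 0.518 d → k = ln 2 / 0.518 = 1.338 d⁻¹.
Decay over the reach: 28.66·exp(−kt) = 28.66·0.7437 = 21.32 mg/L.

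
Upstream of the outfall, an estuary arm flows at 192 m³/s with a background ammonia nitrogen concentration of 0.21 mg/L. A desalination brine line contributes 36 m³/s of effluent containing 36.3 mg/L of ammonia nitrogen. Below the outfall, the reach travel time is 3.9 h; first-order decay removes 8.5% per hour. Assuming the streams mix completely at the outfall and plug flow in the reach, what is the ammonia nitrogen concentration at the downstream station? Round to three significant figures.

Mixed concentration C = ΣQC/ΣQ = (192.0·0.2100 + 36.00·36.30) / 228.0 = 1347/228.0 = 5.908 mg/L.
8.5%/h lost → k = −ln(1 − 0.085) = 0.08883 h⁻¹.
Applying C = C₀e^(−kt): 5.908 × 0.7072 = 4.178 mg/L.

4.18 mg/L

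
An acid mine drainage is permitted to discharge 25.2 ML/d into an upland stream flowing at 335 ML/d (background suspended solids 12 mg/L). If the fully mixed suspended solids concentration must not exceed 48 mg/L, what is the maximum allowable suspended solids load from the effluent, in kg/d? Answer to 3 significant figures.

13300 kg/d

Mass balance at the limit: 335.0·12.00 + 25.20·Cₑ = 360.2·48 → Cₑ = 526.6 mg/L.
25.20 ML/d = 0.2917 m³/s. Load = 0.2917 m³/s × 526.6 g/m³ × 86 400 s/d = 13270 kg/d.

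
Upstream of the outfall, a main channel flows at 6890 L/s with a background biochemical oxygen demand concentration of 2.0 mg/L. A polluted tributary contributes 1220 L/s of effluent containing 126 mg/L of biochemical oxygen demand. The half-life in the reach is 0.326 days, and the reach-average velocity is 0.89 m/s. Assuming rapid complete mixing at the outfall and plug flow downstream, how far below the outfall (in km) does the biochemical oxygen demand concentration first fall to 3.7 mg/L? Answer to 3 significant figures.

After mixing, C = (6890·2.000 + 1220·126.0) / 8110 = 167500/8110 = 20.65 mg/L.
Half-life 0.326 d → k = ln 2 / 0.326 = 2.126 d⁻¹.
Set 20.65·exp(−k·t) = 3.7 → t = ln(20.65/3.7)/k = 69870 s = 19.41 h.
Distance = v·t = 0.89·69870 = 62190 m = 62.19 km.

62.2 km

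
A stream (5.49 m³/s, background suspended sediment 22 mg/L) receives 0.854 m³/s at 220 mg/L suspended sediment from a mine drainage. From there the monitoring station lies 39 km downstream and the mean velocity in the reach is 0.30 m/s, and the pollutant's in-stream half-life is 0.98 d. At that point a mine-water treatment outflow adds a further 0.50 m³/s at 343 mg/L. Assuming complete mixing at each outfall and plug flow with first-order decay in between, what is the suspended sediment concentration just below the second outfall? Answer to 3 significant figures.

40.6 mg/L

Conservation of mass: C = (5.490·22.00 + 0.8540·220.0) / 6.344 = 308.7/6.344 = 48.65 mg/L; combined flow 6.344 m³/s.
Travel time t = 39·1000 / 0.30 = 130000 s = 36.11 h.
Half-life 0.98 d → k = ln 2 / 0.98 = 0.7073 d⁻¹.
Decay over the reach: 48.65·exp(−kt) = 48.65·0.3450 = 16.79 mg/L.
At the second outfall, C = (6.344·16.79 + 0.5000·343.0) / (6.344 + 0.5000) = 40.62 mg/L.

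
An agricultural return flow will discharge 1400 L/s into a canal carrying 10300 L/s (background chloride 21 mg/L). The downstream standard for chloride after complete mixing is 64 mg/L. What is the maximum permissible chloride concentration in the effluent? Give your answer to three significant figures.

380 mg/L

At the limit, (Qr·Cr + Qe·Cₑ)/(Qr + Qe) = 64:
Cₑ = (11700·64 − 10300·21.00) / 1400 = 380.4 mg/L.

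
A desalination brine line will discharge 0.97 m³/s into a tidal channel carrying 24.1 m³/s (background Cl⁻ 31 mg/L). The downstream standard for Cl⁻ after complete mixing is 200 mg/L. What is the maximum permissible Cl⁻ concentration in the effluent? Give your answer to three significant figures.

4400 mg/L

At the limit, (Qr·Cr + Qe·Cₑ)/(Qr + Qe) = 200:
Cₑ = (25.07·200 − 24.10·31.00) / 0.9700 = 4399 mg/L.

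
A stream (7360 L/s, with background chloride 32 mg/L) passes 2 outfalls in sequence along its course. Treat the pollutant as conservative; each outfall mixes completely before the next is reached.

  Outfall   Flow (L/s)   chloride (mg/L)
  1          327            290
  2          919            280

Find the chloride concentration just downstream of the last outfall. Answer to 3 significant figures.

68.3 mg/L

Below outfall 1: Q → 7687 L/s, C = (7360·32.00 + 327.0·290.0)/7687 = 42.98 mg/L.
Below outfall 2: Q → 8606 L/s, C = (7687·42.98 + 919.0·280.0)/8606 = 68.29 mg/L.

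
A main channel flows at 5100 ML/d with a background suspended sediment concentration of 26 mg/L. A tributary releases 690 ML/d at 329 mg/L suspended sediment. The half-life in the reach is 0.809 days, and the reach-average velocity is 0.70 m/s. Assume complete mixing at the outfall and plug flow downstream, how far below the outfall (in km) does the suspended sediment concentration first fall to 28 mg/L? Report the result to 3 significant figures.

Conservation of mass: C = (5100·26.00 + 690.0·329.0) / 5790 = 359600/5790 = 62.11 mg/L.
Half-life 0.809 d → k = ln 2 / 0.809 = 0.8568 d⁻¹.
Set 62.11·exp(−k·t) = 28 → t = ln(62.11/28)/k = 80340 s = 22.32 h.
Distance = v·t = 0.70·80340 = 56240 m = 56.24 km.

56.2 km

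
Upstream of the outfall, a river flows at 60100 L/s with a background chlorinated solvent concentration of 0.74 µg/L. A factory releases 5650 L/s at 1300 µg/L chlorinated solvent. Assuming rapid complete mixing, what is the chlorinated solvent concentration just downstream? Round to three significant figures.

Mixed concentration C = ΣQC/ΣQ = (60100·0.7400 + 5650·1300) / 65750 = 7389000/65750 = 112.4 µg/L.

112 µg/L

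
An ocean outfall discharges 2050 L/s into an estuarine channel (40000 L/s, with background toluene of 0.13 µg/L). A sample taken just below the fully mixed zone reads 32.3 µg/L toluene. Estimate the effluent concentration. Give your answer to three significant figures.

660 µg/L

Mass balance: 40000·0.1300 + 2050·Cₑ = 42050·32.30
→ Cₑ = (42050·32.30 − 40000·0.1300) / 2050 = 660.0 µg/L.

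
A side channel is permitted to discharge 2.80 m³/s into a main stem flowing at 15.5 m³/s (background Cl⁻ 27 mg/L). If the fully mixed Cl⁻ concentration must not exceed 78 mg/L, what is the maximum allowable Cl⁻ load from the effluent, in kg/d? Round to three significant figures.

87200 kg/d

Mass balance at the limit: 15.50·27.00 + 2.800·Cₑ = 18.30·78 → Cₑ = 360.3 mg/L.
Load = 2.800 m³/s × 360.3 g/m³ × 86 400 s/d = 87170 kg/d.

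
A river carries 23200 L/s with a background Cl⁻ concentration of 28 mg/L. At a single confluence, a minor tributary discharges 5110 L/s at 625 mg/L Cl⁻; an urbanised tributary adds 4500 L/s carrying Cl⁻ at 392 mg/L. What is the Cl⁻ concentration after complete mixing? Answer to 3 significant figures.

Conservation of mass: C = (23200·28.00 + 5110·625.0 + 4500·392.0) / 32810 = 5607000/32810 = 170.9 mg/L.

171 mg/L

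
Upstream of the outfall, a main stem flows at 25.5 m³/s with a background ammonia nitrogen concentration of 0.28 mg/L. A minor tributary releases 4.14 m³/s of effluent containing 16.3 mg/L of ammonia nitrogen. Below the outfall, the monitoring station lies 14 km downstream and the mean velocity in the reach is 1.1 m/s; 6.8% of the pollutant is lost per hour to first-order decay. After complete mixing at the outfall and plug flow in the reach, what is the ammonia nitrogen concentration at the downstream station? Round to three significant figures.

Flow-weighted average: C = (25.50·0.2800 + 4.140·16.30) / 29.64 = 74.62/29.64 = 2.518 mg/L.
Travel time t = 14·1000 / 1.1 = 12730 s = 3.535 h.
6.8%/h lost → k = −ln(1 − 0.068) = 0.07042 h⁻¹.
Decay over the reach: 2.518·exp(−kt) = 2.518·0.7796 = 1.963 mg/L.

1.96 mg/L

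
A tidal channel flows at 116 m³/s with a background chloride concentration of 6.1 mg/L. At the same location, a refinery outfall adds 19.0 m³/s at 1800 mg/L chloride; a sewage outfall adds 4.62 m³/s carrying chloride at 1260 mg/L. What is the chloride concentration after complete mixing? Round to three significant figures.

Conservation of mass: C = (116.0·6.100 + 19.00·1800 + 4.620·1260) / 139.6 = 40730/139.6 = 291.7 mg/L.

292 mg/L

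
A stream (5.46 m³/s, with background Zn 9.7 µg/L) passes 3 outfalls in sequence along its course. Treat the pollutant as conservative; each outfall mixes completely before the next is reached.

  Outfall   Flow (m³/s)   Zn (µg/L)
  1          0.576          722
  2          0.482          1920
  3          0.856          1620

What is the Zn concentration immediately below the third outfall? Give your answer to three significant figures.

377 µg/L

Below outfall 1: Q → 6.036 m³/s, C = (5.460·9.700 + 0.5760·722.0)/6.036 = 77.67 µg/L.
Below outfall 2: Q → 6.518 m³/s, C = (6.036·77.67 + 0.4820·1920)/6.518 = 213.9 µg/L.
Below outfall 3: Q → 7.374 m³/s, C = (6.518·213.9 + 0.8560·1620)/7.374 = 377.1 µg/L.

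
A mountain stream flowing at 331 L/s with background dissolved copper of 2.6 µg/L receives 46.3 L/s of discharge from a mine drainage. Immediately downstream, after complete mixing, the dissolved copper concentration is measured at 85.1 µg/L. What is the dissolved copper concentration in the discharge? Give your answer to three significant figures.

Mass balance: 331.0·2.600 + 46.30·Cₑ = 377.3·85.10
→ Cₑ = (377.3·85.10 − 331.0·2.600) / 46.30 = 674.9 µg/L.

675 µg/L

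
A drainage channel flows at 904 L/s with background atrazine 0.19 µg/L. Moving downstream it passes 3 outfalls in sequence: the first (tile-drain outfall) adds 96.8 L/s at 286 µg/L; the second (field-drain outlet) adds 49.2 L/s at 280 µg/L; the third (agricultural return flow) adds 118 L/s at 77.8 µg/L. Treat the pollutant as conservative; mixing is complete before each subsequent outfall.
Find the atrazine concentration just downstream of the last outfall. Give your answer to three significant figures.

After outfall 1: Q = 904.0 + 96.80 = 1001 L/s; C = (904.0·0.1900 + 96.80·286.0)/1001 = 27.83 µg/L.
After outfall 2: Q = 1001 + 49.20 = 1050 L/s; C = (1001·27.83 + 49.20·280.0)/1050 = 39.65 µg/L.
After outfall 3: Q = 1050 + 118.0 = 1168 L/s; C = (1050·39.65 + 118.0·77.80)/1168 = 43.50 µg/L.

43.5 µg/L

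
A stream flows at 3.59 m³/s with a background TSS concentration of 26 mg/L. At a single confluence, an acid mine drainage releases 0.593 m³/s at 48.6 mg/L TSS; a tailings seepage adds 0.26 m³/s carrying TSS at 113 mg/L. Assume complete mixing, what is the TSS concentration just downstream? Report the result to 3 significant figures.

After mixing, C = (3.590·26.00 + 0.5930·48.60 + 0.2600·113.0) / 4.443 = 151.5/4.443 = 34.11 mg/L.

34.1 mg/L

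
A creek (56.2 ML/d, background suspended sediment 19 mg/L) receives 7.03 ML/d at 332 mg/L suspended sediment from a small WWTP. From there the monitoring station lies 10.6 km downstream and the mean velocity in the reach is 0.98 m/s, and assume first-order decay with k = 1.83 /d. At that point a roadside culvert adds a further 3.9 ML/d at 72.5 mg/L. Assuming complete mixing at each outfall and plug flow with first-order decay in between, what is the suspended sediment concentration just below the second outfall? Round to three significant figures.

44.5 mg/L

Conservation of mass: C = (56.20·19.00 + 7.030·332.0) / 63.23 = 3402/63.23 = 53.80 mg/L; combined flow 63.23 ML/d.
Travel time t = 10.6·1000 / 0.98 = 10820 s = 3.005 h.
First-order decay: C = 53.80·exp(−k·t) = 53.80·0.7953 = 42.78 mg/L.
Second outfall: C = (63.23·42.78 + 3.900·72.50)/67.13 = 44.51 mg/L.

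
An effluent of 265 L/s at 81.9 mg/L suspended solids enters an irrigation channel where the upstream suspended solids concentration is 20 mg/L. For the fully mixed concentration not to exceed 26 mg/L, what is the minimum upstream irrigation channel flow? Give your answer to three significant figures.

2470 L/s

Set C_mix = 26: (Q·20.00 + 265.0·81.90) / (Q + 265.0) = 26
→ Q = 265.0·(81.90 − 26)/(26 − 20.00) = 2469 L/s.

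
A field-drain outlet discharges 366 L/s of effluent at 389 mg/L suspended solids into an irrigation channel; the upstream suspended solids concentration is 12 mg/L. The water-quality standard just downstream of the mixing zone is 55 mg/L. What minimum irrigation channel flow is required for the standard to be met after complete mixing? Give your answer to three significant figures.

Set C_mix = 55: (Q·12.00 + 366.0·389.0) / (Q + 366.0) = 55
→ Q = 366.0·(389.0 − 55)/(55 − 12.00) = 2843 L/s.

2840 L/s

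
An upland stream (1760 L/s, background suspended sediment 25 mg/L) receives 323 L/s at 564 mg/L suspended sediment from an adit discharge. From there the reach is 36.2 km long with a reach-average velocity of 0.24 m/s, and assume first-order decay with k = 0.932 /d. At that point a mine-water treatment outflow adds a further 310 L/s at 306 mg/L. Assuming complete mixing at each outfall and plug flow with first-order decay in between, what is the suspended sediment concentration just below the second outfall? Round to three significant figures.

58.2 mg/L

Flow-weighted average: C = (1760·25.00 + 323.0·564.0) / 2083 = 226200/2083 = 108.6 mg/L; combined flow 2083 L/s.
Travel time t = 36.2·1000 / 0.24 = 150800 s = 41.90 h.
First-order decay: C = 108.6·exp(−k·t) = 108.6·0.1965 = 21.34 mg/L.
Second outfall: C = (2083·21.34 + 310.0·306.0)/2393 = 58.21 mg/L.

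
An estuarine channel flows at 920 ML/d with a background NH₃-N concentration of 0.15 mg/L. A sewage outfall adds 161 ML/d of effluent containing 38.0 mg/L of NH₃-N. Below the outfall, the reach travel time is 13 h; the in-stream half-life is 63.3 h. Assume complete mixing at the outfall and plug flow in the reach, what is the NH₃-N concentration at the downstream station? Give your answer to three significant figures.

5.02 mg/L

Flow-weighted average: C = (920.0·0.1500 + 161.0·38.00) / 1081 = 6256/1081 = 5.787 mg/L.
Half-life 63.3 h → k = ln 2 / 63.3 = 0.01095 h⁻¹ = 0.2628 d⁻¹.
First-order decay: C = 5.787·exp(−k·t) = 5.787·0.8673 = 5.019 mg/L.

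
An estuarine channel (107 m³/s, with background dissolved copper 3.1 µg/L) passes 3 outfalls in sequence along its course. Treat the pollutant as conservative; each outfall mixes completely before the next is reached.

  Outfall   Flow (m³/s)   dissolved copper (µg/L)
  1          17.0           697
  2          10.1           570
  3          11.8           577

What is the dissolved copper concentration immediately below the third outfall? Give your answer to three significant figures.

Outfall 1: combined Q = 124.0 m³/s; C = (107.0·3.100 + 17.00·697.0)/124.0 = 98.23 µg/L.
Outfall 2: combined Q = 134.1 m³/s; C = (124.0·98.23 + 10.10·570.0)/134.1 = 133.8 µg/L.
Outfall 3: combined Q = 145.9 m³/s; C = (134.1·133.8 + 11.80·577.0)/145.9 = 169.6 µg/L.

170 µg/L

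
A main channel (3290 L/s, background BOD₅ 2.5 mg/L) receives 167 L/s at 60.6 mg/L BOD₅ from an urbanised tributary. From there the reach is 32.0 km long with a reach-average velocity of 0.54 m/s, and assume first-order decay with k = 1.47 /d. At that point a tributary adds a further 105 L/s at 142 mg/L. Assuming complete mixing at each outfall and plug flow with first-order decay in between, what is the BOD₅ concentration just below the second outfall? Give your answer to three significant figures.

6.06 mg/L

After mixing, C = (3290·2.500 + 167.0·60.60) / 3457 = 18350/3457 = 5.307 mg/L; combined flow 3457 L/s.
Travel time t = 32.0·1000 / 0.54 = 59260 s = 16.46 h.
After decay, C = 5.307 × e^(−kt) = 5.307 × 0.3649 = 1.936 mg/L.
At the second outfall, C = (3457·1.936 + 105.0·142.0) / (3457 + 105.0) = 6.065 mg/L.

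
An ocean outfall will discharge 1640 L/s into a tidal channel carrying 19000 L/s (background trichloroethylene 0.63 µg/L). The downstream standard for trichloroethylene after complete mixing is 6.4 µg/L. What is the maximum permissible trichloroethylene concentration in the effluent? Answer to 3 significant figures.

73.2 µg/L

At the limit, (Qr·Cr + Qe·Cₑ)/(Qr + Qe) = 6.4:
Cₑ = (20640·6.4 − 19000·0.6300) / 1640 = 73.25 µg/L.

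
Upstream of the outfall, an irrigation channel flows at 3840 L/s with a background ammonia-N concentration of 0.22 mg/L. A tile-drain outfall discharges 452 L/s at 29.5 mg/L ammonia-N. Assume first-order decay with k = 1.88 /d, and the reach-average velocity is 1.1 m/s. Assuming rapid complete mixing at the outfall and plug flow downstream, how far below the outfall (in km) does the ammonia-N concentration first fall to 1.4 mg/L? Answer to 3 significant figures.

Mass balance: C = (3840·0.2200 + 452.0·29.50) / 4292 = 14180/4292 = 3.304 mg/L.
Set 3.304·exp(−k·t) = 1.4 → t = ln(3.304/1.4)/k = 39460 s = 10.96 h.
Distance = v·t = 1.1·39460 = 43400 m = 43.40 km.

43.4 km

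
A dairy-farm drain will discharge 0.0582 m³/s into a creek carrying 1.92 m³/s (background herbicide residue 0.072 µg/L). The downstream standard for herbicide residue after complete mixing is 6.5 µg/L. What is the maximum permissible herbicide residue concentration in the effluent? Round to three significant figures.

219 µg/L

At the limit, (Qr·Cr + Qe·Cₑ)/(Qr + Qe) = 6.5:
Cₑ = (1.978·6.5 − 1.920·0.07200) / 0.05820 = 218.6 µg/L.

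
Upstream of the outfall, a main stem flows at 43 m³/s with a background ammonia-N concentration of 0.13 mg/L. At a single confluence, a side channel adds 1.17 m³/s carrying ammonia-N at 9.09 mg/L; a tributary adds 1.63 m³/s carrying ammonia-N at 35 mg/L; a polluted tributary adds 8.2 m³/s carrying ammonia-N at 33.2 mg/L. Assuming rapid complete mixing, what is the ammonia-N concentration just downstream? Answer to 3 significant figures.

Flow-weighted average: C = (43.00·0.1300 + 1.170·9.090 + 1.630·35.00 + 8.200·33.20) / 54.00 = 345.5/54.00 = 6.398 mg/L.

6.40 mg/L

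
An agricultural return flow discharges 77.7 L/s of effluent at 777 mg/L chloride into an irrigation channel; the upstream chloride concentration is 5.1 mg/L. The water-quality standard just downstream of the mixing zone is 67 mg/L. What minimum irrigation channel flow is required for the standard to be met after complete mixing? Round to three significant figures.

Set C_mix = 67: (Q·5.100 + 77.70·777.0) / (Q + 77.70) = 67
→ Q = 77.70·(777.0 − 67)/(67 − 5.100) = 891.2 L/s.

891 L/s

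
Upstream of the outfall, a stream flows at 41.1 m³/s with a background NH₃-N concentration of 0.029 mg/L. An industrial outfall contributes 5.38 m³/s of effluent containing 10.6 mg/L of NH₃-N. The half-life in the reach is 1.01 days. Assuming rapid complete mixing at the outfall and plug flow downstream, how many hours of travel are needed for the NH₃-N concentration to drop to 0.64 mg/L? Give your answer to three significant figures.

After mixing, C = (41.10·0.02900 + 5.380·10.60) / 46.48 = 58.22/46.48 = 1.253 mg/L.
Half-life 1.01 d → k = ln 2 / 1.01 = 0.6863 d⁻¹.
1.253·exp(−k·t) = 0.64 → t = ln(1.253/0.64)/k = 84540 s = 23.48 h.

23.5 h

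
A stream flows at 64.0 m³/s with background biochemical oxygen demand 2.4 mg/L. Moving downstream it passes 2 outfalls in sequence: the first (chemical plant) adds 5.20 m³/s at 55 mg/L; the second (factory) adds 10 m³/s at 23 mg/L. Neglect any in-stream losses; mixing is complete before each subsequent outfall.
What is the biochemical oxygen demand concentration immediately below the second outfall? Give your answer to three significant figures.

After outfall 1: Q = 64.00 + 5.200 = 69.20 m³/s; C = (64.00·2.400 + 5.200·55.00)/69.20 = 6.353 mg/L.
After outfall 2: Q = 69.20 + 10.00 = 79.20 m³/s; C = (69.20·6.353 + 10.00·23.00)/79.20 = 8.455 mg/L.

8.45 mg/L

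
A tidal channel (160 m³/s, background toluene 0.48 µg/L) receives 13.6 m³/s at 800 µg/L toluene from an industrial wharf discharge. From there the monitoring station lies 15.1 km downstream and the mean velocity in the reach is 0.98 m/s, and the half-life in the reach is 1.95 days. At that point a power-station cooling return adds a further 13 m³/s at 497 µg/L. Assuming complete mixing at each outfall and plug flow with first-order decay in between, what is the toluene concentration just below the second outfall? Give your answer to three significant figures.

89.7 µg/L

Flow-weighted average: C = (160.0·0.4800 + 13.60·800.0) / 173.6 = 10960/173.6 = 63.12 µg/L; combined flow 173.6 m³/s.
Travel time t = 15.1·1000 / 0.98 = 15410 s = 4.280 h.
Half-life 1.95 d → k = ln 2 / 1.95 = 0.3555 d⁻¹.
Applying C = C₀e^(−kt): 63.12 × 0.9386 = 59.24 µg/L.
Second outfall: C = (173.6·59.24 + 13.00·497.0)/186.6 = 89.74 µg/L.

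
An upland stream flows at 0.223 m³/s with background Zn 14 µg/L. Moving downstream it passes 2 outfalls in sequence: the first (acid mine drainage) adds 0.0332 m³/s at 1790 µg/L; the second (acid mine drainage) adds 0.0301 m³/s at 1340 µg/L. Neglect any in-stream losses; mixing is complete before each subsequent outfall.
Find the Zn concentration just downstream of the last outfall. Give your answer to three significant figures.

After outfall 1: Q = 0.2230 + 0.03320 = 0.2562 m³/s; C = (0.2230·14.00 + 0.03320·1790)/0.2562 = 244.1 µg/L.
After outfall 2: Q = 0.2562 + 0.03010 = 0.2863 m³/s; C = (0.2562·244.1 + 0.03010·1340)/0.2863 = 359.4 µg/L.

359 µg/L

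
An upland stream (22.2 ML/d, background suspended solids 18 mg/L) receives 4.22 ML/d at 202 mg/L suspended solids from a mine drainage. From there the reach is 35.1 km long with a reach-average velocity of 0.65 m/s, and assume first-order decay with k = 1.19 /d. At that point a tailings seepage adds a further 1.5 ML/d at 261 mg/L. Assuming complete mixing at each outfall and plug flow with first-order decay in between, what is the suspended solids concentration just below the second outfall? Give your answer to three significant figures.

35.3 mg/L

Conservation of mass: C = (22.20·18.00 + 4.220·202.0) / 26.42 = 1252/26.42 = 47.39 mg/L; combined flow 26.42 ML/d.
Travel time t = 35.1·1000 / 0.65 = 54000 s = 15.00 h.
First-order decay: C = 47.39·exp(−k·t) = 47.39·0.4753 = 22.53 mg/L.
Second outfall: C = (26.42·22.53 + 1.500·261.0)/27.92 = 35.34 mg/L.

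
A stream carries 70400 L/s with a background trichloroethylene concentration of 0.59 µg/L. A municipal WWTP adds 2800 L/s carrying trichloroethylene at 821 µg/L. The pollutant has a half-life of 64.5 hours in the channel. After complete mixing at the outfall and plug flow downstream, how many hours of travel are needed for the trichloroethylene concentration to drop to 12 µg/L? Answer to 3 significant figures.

91.2 h

Conservation of mass: C = (70400·0.5900 + 2800·821.0) / 73200 = 2340000/73200 = 31.97 µg/L.
Half-life 64.5 h → k = ln 2 / 64.5 = 0.01075 h⁻¹ = 0.2579 d⁻¹.
31.97·exp(−k·t) = 12 → t = ln(31.97/12)/k = 328300 s = 91.19 h.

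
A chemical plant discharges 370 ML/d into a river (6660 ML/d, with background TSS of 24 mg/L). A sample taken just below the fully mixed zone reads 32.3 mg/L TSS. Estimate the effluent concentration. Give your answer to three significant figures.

Mass balance: 6660·24.00 + 370.0·Cₑ = 7030·32.30
→ Cₑ = (7030·32.30 − 6660·24.00) / 370.0 = 181.7 mg/L.

182 mg/L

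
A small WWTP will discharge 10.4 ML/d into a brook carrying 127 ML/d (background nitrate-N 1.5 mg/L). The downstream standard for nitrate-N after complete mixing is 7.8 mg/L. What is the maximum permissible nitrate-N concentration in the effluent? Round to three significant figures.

84.7 mg/L

At the limit, (Qr·Cr + Qe·Cₑ)/(Qr + Qe) = 7.8:
Cₑ = (137.4·7.8 − 127.0·1.500) / 10.40 = 84.73 mg/L.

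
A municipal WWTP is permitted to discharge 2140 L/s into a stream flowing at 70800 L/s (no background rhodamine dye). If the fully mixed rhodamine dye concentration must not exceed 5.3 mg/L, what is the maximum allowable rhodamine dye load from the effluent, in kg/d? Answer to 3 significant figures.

33400 kg/d

Mass balance at the limit: 70800·0 + 2140·Cₑ = 72940·5.3 → Cₑ = 180.6 mg/L.
2140 L/s = 2.140 m³/s. Load = 2.140 m³/s × 180.6 g/m³ × 86 400 s/d = 33400 kg/d.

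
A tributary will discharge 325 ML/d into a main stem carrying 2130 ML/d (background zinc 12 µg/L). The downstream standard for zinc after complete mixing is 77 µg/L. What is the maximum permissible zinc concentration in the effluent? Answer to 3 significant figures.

At the limit, (Qr·Cr + Qe·Cₑ)/(Qr + Qe) = 77:
Cₑ = (2455·77 − 2130·12.00) / 325.0 = 503.0 µg/L.

503 µg/L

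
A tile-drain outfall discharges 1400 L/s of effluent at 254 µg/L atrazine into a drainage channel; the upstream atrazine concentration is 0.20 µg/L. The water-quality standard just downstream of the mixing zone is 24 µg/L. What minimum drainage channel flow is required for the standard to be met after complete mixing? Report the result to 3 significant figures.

Set C_mix = 24: (Q·0.2000 + 1400·254.0) / (Q + 1400) = 24
→ Q = 1400·(254.0 − 24)/(24 − 0.2000) = 13530 L/s.

13500 L/s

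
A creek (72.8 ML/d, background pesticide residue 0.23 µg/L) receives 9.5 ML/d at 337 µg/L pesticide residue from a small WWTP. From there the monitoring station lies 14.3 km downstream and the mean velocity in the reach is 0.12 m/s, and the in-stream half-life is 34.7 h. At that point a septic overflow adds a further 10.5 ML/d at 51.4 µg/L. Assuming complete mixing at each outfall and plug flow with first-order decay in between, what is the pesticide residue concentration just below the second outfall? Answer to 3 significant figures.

23.7 µg/L

Conservation of mass: C = (72.80·0.2300 + 9.500·337.0) / 82.30 = 3218/82.30 = 39.10 µg/L; combined flow 82.30 ML/d.
Travel time t = 14.3·1000 / 0.12 = 119200 s = 33.10 h.
Half-life 34.7 h → k = ln 2 / 34.7 = 0.01998 h⁻¹ = 0.4794 d⁻¹.
First-order decay: C = 39.10·exp(−k·t) = 39.10·0.5162 = 20.19 µg/L.
Second outfall: C = (82.30·20.19 + 10.50·51.40)/92.80 = 23.72 µg/L.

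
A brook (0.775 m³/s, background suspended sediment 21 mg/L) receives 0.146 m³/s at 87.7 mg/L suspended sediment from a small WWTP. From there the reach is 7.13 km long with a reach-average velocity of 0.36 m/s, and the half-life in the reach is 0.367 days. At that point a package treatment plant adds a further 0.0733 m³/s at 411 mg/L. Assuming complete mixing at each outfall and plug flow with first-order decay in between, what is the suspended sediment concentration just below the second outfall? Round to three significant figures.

Conservation of mass: C = (0.7750·21.00 + 0.1460·87.70) / 0.9210 = 29.08/0.9210 = 31.57 mg/L; combined flow 0.9210 m³/s.
Travel time t = 7.13·1000 / 0.36 = 19810 s = 5.502 h.
Half-life 0.367 d → k = ln 2 / 0.367 = 1.889 d⁻¹.
Decay over the reach: 31.57·exp(−kt) = 31.57·0.6486 = 20.48 mg/L.
At the second outfall, C = (0.9210·20.48 + 0.07330·411.0) / (0.9210 + 0.07330) = 49.27 mg/L.

49.3 mg/L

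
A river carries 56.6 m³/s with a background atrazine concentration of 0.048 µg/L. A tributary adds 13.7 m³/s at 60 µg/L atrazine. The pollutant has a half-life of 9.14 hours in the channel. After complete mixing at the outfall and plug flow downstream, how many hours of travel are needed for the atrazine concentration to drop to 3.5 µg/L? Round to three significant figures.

15.9 h

Conservation of mass: C = (56.60·0.04800 + 13.70·60.00) / 70.30 = 824.7/70.30 = 11.73 µg/L.
Half-life 9.14 h → k = ln 2 / 9.14 = 0.07584 h⁻¹ = 1.820 d⁻¹.
11.73·exp(−k·t) = 3.5 → t = ln(11.73/3.5)/k = 57420 s = 15.95 h.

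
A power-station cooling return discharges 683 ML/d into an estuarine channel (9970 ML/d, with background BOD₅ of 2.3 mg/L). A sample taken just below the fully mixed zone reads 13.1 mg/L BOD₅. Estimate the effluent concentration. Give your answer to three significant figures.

171 mg/L

Mass balance: 9970·2.300 + 683.0·Cₑ = 10650·13.10
→ Cₑ = (10650·13.10 − 9970·2.300) / 683.0 = 170.8 mg/L.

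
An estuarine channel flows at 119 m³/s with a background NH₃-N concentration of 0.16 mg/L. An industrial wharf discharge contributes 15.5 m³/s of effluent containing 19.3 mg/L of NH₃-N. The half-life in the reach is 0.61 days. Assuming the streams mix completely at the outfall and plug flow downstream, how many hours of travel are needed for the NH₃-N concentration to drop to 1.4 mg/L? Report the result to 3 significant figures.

Mixed concentration C = ΣQC/ΣQ = (119.0·0.1600 + 15.50·19.30) / 134.5 = 318.2/134.5 = 2.366 mg/L.
Half-life 0.61 d → k = ln 2 / 0.61 = 1.136 d⁻¹.
2.366·exp(−k·t) = 1.4 → t = ln(2.366/1.4)/k = 39890 s = 11.08 h.

11.1 h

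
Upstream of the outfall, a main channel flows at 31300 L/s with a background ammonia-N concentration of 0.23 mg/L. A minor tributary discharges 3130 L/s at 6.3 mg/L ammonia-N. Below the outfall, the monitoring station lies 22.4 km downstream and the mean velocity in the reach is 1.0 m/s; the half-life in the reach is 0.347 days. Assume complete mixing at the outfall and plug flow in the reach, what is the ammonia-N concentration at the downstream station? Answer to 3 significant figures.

0.466 mg/L

Mixed concentration C = ΣQC/ΣQ = (31300·0.2300 + 3130·6.300) / 34430 = 26920/34430 = 0.7818 mg/L.
Travel time t = 22.4·1000 / 1.0 = 22400 s = 6.222 h.
Half-life 0.347 d → k = ln 2 / 0.347 = 1.998 d⁻¹.
First-order decay: C = 0.7818·exp(−k·t) = 0.7818·0.5958 = 0.4658 mg/L.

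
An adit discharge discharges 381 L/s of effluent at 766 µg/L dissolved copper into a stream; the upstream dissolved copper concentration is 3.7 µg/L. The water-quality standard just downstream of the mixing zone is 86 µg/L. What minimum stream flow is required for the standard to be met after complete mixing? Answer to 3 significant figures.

Set C_mix = 86: (Q·3.700 + 381.0·766.0) / (Q + 381.0) = 86
→ Q = 381.0·(766.0 − 86)/(86 − 3.700) = 3148 L/s.

3150 L/s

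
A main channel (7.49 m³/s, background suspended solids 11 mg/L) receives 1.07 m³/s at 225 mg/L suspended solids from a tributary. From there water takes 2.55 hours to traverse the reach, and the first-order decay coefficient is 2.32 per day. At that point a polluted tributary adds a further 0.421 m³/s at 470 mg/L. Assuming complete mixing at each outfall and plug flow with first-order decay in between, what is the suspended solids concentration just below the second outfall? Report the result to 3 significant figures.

Flow-weighted average: C = (7.490·11.00 + 1.070·225.0) / 8.560 = 323.1/8.560 = 37.75 mg/L; combined flow 8.560 m³/s.
Decay over the reach: 37.75·exp(−kt) = 37.75·0.7815 = 29.50 mg/L.
At the second outfall, C = (8.560·29.50 + 0.4210·470.0) / (8.560 + 0.4210) = 50.15 mg/L.

50.2 mg/L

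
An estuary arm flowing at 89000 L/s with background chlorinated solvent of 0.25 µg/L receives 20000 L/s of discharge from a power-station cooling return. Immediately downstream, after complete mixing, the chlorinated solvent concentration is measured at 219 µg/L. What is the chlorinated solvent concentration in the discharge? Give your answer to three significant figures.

1190 µg/L

Mass balance: 89000·0.2500 + 20000·Cₑ = 109000·219.0
→ Cₑ = (109000·219.0 − 89000·0.2500) / 20000 = 1192 µg/L.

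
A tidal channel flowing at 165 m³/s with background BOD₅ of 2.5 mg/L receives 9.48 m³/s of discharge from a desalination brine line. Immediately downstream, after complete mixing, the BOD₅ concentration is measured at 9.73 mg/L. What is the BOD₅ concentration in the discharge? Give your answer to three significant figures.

Mass balance: 165.0·2.500 + 9.480·Cₑ = 174.5·9.730
→ Cₑ = (174.5·9.730 − 165.0·2.500) / 9.480 = 135.6 mg/L.

136 mg/L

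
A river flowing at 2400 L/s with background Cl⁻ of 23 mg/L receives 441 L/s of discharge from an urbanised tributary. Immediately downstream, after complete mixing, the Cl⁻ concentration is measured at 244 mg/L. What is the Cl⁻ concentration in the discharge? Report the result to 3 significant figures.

Mass balance: 2400·23.00 + 441.0·Cₑ = 2841·244.0
→ Cₑ = (2841·244.0 − 2400·23.00) / 441.0 = 1447 mg/L.

1450 mg/L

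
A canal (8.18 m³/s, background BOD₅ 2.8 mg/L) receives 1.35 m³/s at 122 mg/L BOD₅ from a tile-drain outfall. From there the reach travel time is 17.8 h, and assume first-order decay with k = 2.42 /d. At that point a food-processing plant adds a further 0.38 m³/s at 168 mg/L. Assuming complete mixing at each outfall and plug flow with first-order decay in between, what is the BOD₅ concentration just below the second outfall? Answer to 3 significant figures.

Mass balance: C = (8.180·2.800 + 1.350·122.0) / 9.530 = 187.6/9.530 = 19.69 mg/L; combined flow 9.530 m³/s.
Applying C = C₀e^(−kt): 19.69 × 0.1662 = 3.271 mg/L.
Second outfall: C = (9.530·3.271 + 0.3800·168.0)/9.910 = 9.587 mg/L.

9.59 mg/L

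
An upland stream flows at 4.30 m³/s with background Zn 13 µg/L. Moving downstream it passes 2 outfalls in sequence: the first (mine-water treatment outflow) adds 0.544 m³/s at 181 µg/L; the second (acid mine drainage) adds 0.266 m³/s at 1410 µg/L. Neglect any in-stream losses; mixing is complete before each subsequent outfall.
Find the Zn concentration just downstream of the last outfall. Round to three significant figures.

104 µg/L

Below outfall 1: Q → 4.844 m³/s, C = (4.300·13.00 + 0.5440·181.0)/4.844 = 31.87 µg/L.
Below outfall 2: Q → 5.110 m³/s, C = (4.844·31.87 + 0.2660·1410)/5.110 = 103.6 µg/L.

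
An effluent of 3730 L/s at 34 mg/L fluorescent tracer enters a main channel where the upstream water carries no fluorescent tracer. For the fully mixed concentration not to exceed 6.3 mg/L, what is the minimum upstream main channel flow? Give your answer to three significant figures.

Set C_mix = 6.3: (Q·0 + 3730·34.00) / (Q + 3730) = 6.3
→ Q = 3730·(34.00 − 6.3)/(6.3 − 0) = 16400 L/s.

16400 L/s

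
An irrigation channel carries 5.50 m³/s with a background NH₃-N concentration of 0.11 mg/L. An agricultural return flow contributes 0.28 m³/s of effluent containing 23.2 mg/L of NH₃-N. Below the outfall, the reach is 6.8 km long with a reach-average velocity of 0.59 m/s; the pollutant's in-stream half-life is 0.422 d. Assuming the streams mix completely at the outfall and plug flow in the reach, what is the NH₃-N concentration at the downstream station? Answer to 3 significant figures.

0.987 mg/L

Conservation of mass: C = (5.500·0.1100 + 0.2800·23.20) / 5.780 = 7.101/5.780 = 1.229 mg/L.
Travel time t = 6.8·1000 / 0.59 = 11530 s = 3.202 h.
Half-life 0.422 d → k = ln 2 / 0.422 = 1.643 d⁻¹.
Applying C = C₀e^(−kt): 1.229 × 0.8032 = 0.9868 mg/L.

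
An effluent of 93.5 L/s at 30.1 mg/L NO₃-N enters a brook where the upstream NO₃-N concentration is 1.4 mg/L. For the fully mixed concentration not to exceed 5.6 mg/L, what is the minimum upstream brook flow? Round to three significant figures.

Set C_mix = 5.6: (Q·1.400 + 93.50·30.10) / (Q + 93.50) = 5.6
→ Q = 93.50·(30.10 − 5.6)/(5.6 − 1.400) = 545.4 L/s.

545 L/s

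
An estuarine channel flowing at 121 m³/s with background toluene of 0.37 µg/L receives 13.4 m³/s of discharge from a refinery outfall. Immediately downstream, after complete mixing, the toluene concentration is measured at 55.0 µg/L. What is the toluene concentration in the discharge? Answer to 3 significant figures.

548 µg/L

Mass balance: 121.0·0.3700 + 13.40·Cₑ = 134.4·55.00
→ Cₑ = (134.4·55.00 − 121.0·0.3700) / 13.40 = 548.3 µg/L.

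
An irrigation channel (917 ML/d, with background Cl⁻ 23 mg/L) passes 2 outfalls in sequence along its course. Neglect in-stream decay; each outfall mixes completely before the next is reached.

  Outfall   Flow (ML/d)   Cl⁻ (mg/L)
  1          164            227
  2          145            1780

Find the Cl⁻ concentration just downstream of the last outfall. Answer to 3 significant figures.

Below outfall 1: Q → 1081 ML/d, C = (917.0·23.00 + 164.0·227.0)/1081 = 53.95 mg/L.
Below outfall 2: Q → 1226 ML/d, C = (1081·53.95 + 145.0·1780)/1226 = 258.1 mg/L.

258 mg/L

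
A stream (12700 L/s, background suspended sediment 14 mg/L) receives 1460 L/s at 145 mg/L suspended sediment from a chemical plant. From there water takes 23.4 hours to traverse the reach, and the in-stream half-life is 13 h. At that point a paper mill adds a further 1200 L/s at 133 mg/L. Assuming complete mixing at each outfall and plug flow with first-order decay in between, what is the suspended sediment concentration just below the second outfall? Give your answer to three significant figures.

Mixed concentration C = ΣQC/ΣQ = (12700·14.00 + 1460·145.0) / 14160 = 389500/14160 = 27.51 mg/L; combined flow 14160 L/s.
Half-life 13 h → k = ln 2 / 13 = 0.05332 h⁻¹ = 1.280 d⁻¹.
Applying C = C₀e^(−kt): 27.51 × 0.2872 = 7.899 mg/L.
Second outfall: C = (14160·7.899 + 1200·133.0)/15360 = 17.67 mg/L.

17.7 mg/L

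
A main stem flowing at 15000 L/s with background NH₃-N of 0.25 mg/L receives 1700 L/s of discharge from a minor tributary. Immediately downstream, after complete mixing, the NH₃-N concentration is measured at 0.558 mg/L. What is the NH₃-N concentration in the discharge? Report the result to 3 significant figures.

Mass balance: 15000·0.2500 + 1700·Cₑ = 16700·0.5580
→ Cₑ = (16700·0.5580 − 15000·0.2500) / 1700 = 3.276 mg/L.

3.28 mg/L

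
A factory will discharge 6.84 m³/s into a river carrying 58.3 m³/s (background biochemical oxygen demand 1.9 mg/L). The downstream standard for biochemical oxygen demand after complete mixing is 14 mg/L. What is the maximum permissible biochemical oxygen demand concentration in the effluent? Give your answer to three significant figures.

At the limit, (Qr·Cr + Qe·Cₑ)/(Qr + Qe) = 14:
Cₑ = (65.14·14 − 58.30·1.900) / 6.840 = 117.1 mg/L.

117 mg/L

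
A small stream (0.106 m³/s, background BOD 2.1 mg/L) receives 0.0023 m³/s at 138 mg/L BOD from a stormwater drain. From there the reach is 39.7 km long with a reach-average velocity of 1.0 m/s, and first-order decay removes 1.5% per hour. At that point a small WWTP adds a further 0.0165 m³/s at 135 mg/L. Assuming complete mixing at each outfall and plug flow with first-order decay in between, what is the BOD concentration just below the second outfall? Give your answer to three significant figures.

Conservation of mass: C = (0.1060·2.100 + 0.002300·138.0) / 0.1083 = 0.5400/0.1083 = 4.986 mg/L; combined flow 0.1083 m³/s.
Travel time t = 39.7·1000 / 1.0 = 39700 s = 11.03 h.
1.5%/h lost → k = −ln(1 − 0.015) = 0.01511 h⁻¹.
Decay over the reach: 4.986·exp(−kt) = 4.986·0.8465 = 4.221 mg/L.
At the second outfall, C = (0.1083·4.221 + 0.01650·135.0) / (0.1083 + 0.01650) = 21.51 mg/L.

21.5 mg/L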